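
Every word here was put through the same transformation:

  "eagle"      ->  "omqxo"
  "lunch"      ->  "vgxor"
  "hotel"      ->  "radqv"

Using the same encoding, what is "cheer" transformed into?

mtoqb

Shifts by position in eagle: pos 0: e→o (+10), pos 1: a→m (+12), pos 2: g→q (+10), pos 3: l→x (+12) — repeating every 2. A repeating key of period 2 is used — shifts +10, +12 over and over.
Applying it to cheer: c+10=m, h+12=t, e+10=o, e+12=q, r+10=b.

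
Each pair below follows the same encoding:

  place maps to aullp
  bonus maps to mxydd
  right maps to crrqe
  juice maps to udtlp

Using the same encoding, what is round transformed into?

The shifts repeat in a cycle of length 2: positions 0,1,… shift by +11, +9, then the pattern repeats.
For round: r+11=c, o+9=x, u+11=f, n+9=w, d+11=o.

cxfwo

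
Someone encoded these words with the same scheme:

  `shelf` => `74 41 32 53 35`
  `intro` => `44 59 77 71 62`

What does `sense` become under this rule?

s(#19)→74 and h(#8)→41: differences scale by 3, so n = 3·pos + 17. With a=1..z=26, the number is 3·pos + 17.
For sense: s=19→74, e=5→32, n=14→59, s=19→74, e=5→32.

74 32 59 74 32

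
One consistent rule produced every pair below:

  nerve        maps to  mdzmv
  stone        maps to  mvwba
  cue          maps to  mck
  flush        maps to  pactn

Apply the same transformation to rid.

lqz

Read the word backwards and shift each letter +8.
Applying it to rid: reverse → dir; then shift: d+8=l, i+8=q, r+8=z.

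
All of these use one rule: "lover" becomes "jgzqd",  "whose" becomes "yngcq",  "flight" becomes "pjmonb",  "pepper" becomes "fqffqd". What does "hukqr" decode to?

l(11)→j(9) and o(14)→g(6) fit y≡25x+20 (mod 26); the inverse of 25 mod 26 is 25. Treating letters as 0–25, the rule is x ↦ 25x + 20 (mod 26).
Reversing it on hukqr: h(7)→25·(7−20)≡13=n; u(20)→25·(20−20)≡0=a; k(10)→25·(10−20)≡10=k; q(16)→25·(16−20)≡4=e; r(17)→25·(17−20)≡3=d (all mod 26).

naked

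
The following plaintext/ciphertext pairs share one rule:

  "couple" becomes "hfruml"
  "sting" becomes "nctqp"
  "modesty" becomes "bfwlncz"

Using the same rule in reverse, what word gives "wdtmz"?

daily

c(2)→h(7) and o(14)→f(5) fit y≡15x+3 (mod 26); the inverse of 15 mod 26 is 7. Each letter's alphabet position (a=0..z=25) is mapped through 15·x+3 mod 26 — an affine cipher.
Decoding wdtmz: w(22)→7·(22−3)≡3=d; d(3)→7·(3−3)≡0=a; t(19)→7·(19−3)≡8=i; m(12)→7·(12−3)≡11=l; z(25)→7·(25−3)≡24=y (all mod 26).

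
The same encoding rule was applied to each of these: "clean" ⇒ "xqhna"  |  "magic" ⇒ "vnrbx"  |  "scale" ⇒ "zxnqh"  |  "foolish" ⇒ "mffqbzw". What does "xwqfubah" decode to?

chlorine

Each letter's alphabet position (a=0..z=25) is mapped through 5·x+13 mod 26 — an affine cipher.
Decoding xwqfubah: x(23)→21·(23−13)≡2=c; w(22)→21·(22−13)≡7=h; q(16)→21·(16−13)≡11=l; f(5)→21·(5−13)≡14=o; u(20)→21·(20−13)≡17=r; b(1)→21·(1−13)≡8=i; a(0)→21·(0−13)≡13=n; h(7)→21·(7−13)≡4=e (all mod 26).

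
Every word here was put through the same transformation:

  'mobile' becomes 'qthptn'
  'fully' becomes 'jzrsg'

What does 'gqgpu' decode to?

claim

In mobile: m→q is +4, o→t is +5, b→h is +6, i→p is +7 — the shift increases by 1 each position. Each letter shifts forward by (position + 4), i.e. 4, 5, 6, … — the shift grows by one for each successive letter.
Reversing it on gqgpu: g−4=c, q−5=l, g−6=a, p−7=i, u−8=m.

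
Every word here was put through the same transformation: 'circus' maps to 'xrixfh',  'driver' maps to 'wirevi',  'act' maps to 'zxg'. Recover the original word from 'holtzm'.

slogan

Each pair mirrors across the alphabet (c↔x, i↔r, r↔i): positions sum to 25. This is the alphabet-reversal cipher (Atbash): a becomes z, b becomes y, etc.
Decoding holtzm: h↔s, o↔l, l↔o, t↔g, z↔a, m↔n.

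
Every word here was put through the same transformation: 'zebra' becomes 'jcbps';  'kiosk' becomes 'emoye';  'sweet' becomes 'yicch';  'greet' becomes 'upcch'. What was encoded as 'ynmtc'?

z(25)→j(9) and e(4)→c(2) fit y≡9x+18 (mod 26); the inverse of 9 mod 26 is 3. This is an affine cipher: with a=0,…,z=25, each position x becomes (9x+18) mod 26.
Reversing it on ynmtc: y(24)→3·(24−18)≡18=s; n(13)→3·(13−18)≡11=l; m(12)→3·(12−18)≡8=i; t(19)→3·(19−18)≡3=d; c(2)→3·(2−18)≡4=e (all mod 26).

slide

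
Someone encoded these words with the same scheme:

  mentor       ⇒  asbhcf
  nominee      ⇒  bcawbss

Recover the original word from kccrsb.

wooden

Compare letters: m→a is +14, e→s is +14, n→b is +14 — a constant shift. Each letter is shifted forward by 14 in the alphabet (a Caesar shift of +14).
Undoing it on kccrsb: k−14=w, c−14=o, c−14=o, r−14=d, s−14=e, b−14=n.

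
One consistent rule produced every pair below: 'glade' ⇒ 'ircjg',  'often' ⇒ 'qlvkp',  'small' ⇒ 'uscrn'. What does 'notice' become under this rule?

Shifts by position in glade: pos 0: g→i (+2), pos 1: l→r (+6), pos 2: a→c (+2), pos 3: d→j (+6) — repeating every 2. It's a Vigenère-style cipher with numeric key [2,6]: position i shifts by key[i mod 2].
On notice: n+2=p, o+6=u, t+2=v, i+6=o, c+2=e, e+6=k.

puvoek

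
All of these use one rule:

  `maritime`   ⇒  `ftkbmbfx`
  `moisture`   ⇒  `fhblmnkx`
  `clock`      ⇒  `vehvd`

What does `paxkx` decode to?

where

It's a constant shift of +19 (ROT19).
Reversing it on paxkx: p−19=w, a−19=h, x−19=e, k−19=r, x−19=e.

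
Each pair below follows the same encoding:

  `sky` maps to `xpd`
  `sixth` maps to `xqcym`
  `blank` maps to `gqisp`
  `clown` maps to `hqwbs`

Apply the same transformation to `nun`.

scs

The shift depends on letter class: consonant s→x is +5, but vowel i→q is +8. Two shifts are in play — +8 for a/e/i/o/u, +5 for every other letter.
Applying it to nun: n(cons)+5=s, u(vowel)+8=c, n(cons)+5=s.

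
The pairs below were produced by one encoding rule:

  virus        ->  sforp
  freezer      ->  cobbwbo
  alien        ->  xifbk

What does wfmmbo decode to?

Compare letters: v→s is +23, i→f is +23, r→o is +23 — a constant shift. It's a constant shift of +23 (ROT23).
Reversing it on wfmmbo: w−23=z, f−23=i, m−23=p, m−23=p, b−23=e, o−23=r.

zipper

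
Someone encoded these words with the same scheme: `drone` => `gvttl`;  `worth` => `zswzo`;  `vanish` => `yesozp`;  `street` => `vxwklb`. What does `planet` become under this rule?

In drone: d→g is +3, r→v is +4, o→t is +5, n→t is +6 — the shift increases by 1 each position. Each letter shifts forward by (position + 3), i.e. 3, 4, 5, … — the shift grows by one for each successive letter.
Applying it to planet: p+3=s, l+4=p, a+5=f, n+6=t, e+7=l, t+8=b.

spftlb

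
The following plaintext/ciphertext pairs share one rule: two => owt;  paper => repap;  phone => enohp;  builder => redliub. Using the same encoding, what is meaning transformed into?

The output letters match the input read backwards: two reversed is owt. It's just the letters in reverse order.
On meaning: reverse → gninaem.

gninaem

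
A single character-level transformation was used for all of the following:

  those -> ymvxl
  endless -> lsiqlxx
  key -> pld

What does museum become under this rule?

The shift depends on letter class: consonant t→y is +5, but vowel o→v is +7. Two shifts are in play — +7 for a/e/i/o/u, +5 for every other letter.
On museum: m(cons)+5=r, u(vowel)+7=b, s(cons)+5=x, e(vowel)+7=l, u(vowel)+7=b, m(cons)+5=r.

rbxlbr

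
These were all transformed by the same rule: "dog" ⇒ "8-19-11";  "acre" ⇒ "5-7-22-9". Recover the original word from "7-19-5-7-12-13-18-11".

d is letter #4 and maps to 8: an offset of 4. The number is (letter's place in the alphabet, a=1) + 4.
Reversing it on 7-19-5-7-12-13-18-11: 7→(7−4)÷1=3=c, 19→(19−4)÷1=15=o, 5→(5−4)÷1=1=a, 7→(7−4)÷1=3=c, 12→(12−4)÷1=8=h, 13→(13−4)÷1=9=i, 18→(18−4)÷1=14=n, 11→(11−4)÷1=7=g.

coaching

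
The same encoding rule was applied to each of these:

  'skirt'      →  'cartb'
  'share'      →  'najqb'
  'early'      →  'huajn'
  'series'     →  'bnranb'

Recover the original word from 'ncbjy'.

The output letters match the input read backwards, each shifted +9: skirt reversed is triks. Two steps: reverse the string, then apply a Caesar shift of +9.
Decoding ncbjy: shift back: n−9=e, c−9=t, b−9=s, j−9=a, y−9=p → etsap; then reverse → paste.

paste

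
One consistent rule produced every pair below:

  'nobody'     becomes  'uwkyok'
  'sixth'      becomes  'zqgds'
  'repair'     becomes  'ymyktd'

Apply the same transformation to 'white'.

dprdp

In nobody: n→u is +7, o→w is +8, b→k is +9, o→y is +10 — the shift increases by 1 each position. Letter i (0-indexed) is shifted by i+7, so successive shifts are 7, 8, 9, ….
On white: w+7=d, h+8=p, i+9=r, t+10=d, e+11=p.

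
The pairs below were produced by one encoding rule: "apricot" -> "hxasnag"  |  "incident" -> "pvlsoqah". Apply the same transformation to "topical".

Letter i (0-indexed) is shifted by i+7, so successive shifts are 7, 8, 9, ….
On topical: t+7=a, o+8=w, p+9=y, i+10=s, c+11=n, a+12=m, l+13=y.

awysnmy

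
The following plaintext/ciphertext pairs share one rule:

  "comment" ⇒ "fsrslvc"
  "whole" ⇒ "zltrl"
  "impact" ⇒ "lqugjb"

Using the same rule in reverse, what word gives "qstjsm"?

Each letter shifts forward by (position + 3), i.e. 3, 4, 5, … — the shift grows by one for each successive letter.
Decoding qstjsm: q−3=n, s−4=o, t−5=o, j−6=d, s−7=l, m−8=e.

noodle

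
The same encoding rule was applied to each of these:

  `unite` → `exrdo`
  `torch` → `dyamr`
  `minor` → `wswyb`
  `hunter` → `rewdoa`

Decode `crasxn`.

shrine

A repeating key of period 3 is used — shifts +10, +10, +9 over and over.
Undoing it on crasxn: c−10=s, r−10=h, a−9=r, s−10=i, x−10=n, n−9=e.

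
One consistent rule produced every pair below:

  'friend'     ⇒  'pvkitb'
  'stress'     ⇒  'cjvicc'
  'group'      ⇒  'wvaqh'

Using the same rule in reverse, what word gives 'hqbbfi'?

f(5)→p(15) and r(17)→v(21) fit y≡7x+6 (mod 26); the inverse of 7 mod 26 is 15. Treating letters as 0–25, the rule is x ↦ 7x + 6 (mod 26).
Reversing it on hqbbfi: h(7)→15·(7−6)≡15=p; q(16)→15·(16−6)≡20=u; b(1)→15·(1−6)≡3=d; b(1)→15·(1−6)≡3=d; f(5)→15·(5−6)≡11=l; i(8)→15·(8−6)≡4=e (all mod 26).

puddle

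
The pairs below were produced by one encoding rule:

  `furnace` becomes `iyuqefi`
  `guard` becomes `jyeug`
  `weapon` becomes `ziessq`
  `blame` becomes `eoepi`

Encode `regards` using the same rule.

The shift depends on letter class: consonant f→i is +3, but vowel u→y is +4. Vowels shift forward by 4 and consonants shift forward by 3.
Applying it to regards: r(cons)+3=u, e(vowel)+4=i, g(cons)+3=j, a(vowel)+4=e, r(cons)+3=u, d(cons)+3=g, s(cons)+3=v.

uijeugv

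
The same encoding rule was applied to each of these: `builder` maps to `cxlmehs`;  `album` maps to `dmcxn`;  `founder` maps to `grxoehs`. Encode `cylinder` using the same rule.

Vowels shift forward by 3 and consonants shift forward by 1.
On cylinder: c(cons)+1=d, y(cons)+1=z, l(cons)+1=m, i(vowel)+3=l, n(cons)+1=o, d(cons)+1=e, e(vowel)+3=h, r(cons)+1=s.

dzmloehs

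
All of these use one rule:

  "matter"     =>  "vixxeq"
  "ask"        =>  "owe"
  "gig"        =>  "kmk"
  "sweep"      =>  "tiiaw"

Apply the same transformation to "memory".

The output letters match the input read backwards, each shifted +4: matter reversed is rettam. Two steps: reverse the string, then apply a Caesar shift of +4.
On memory: reverse → yromem; then shift: y+4=c, r+4=v, o+4=s, m+4=q, e+4=i, m+4=q.

cvsqiq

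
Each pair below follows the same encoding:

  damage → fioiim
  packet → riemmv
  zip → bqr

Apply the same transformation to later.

nivmt

Vowels shift forward by 8 and consonants shift forward by 2.
On later: l(cons)+2=n, a(vowel)+8=i, t(cons)+2=v, e(vowel)+8=m, r(cons)+2=t.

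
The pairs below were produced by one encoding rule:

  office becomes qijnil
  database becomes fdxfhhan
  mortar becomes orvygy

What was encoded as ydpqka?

In office: o→q is +2, f→i is +3, f→j is +4, i→n is +5 — the shift increases by 1 each position. The shift increases by 1 at each position, starting from +2: 2, 3, 4, ….
Reversing it on ydpqka: y−2=w, d−3=a, p−4=l, q−5=l, k−6=e, a−7=t.

wallet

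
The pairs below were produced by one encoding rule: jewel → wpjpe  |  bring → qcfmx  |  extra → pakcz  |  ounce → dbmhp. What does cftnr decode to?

j(9)→w(22) and e(4)→p(15) fit y≡17x+25 (mod 26); the inverse of 17 mod 26 is 23. Treating letters as 0–25, the rule is x ↦ 17x + 25 (mod 26).
Undoing it on cftnr: c(2)→23·(2−25)≡17=r; f(5)→23·(5−25)≡8=i; t(19)→23·(19−25)≡18=s; n(13)→23·(13−25)≡10=k; r(17)→23·(17−25)≡24=y (all mod 26).

risky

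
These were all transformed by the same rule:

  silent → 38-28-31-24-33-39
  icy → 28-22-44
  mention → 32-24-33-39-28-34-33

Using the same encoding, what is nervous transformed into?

33-24-37-41-34-40-38

s is letter #19 and maps to 38: an offset of 19. Letters become their 1-based position plus 19 (so a→20, b→21, …).
For nervous: n=14→33, e=5→24, r=18→37, v=22→41, o=15→34, u=21→40, s=19→38.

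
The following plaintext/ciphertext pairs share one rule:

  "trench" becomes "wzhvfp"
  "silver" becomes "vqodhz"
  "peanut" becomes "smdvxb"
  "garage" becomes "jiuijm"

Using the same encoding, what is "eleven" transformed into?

hthdhv

The shifts repeat in a cycle of length 2: positions 0,1,… shift by +3, +8, then the pattern repeats.
For eleven: e+3=h, l+8=t, e+3=h, v+8=d, e+3=h, n+8=v.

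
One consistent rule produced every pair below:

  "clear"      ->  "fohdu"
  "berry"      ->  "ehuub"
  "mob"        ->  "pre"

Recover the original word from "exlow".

built

Compare letters: c→f is +3, l→o is +3, e→h is +3 — a constant shift. It's a constant shift of +3 (ROT3).
Undoing it on exlow: e−3=b, x−3=u, l−3=i, o−3=l, w−3=t.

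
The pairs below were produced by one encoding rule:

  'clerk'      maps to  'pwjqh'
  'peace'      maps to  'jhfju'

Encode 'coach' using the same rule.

The output letters match the input read backwards, each shifted +5: clerk reversed is krelc. Two steps: reverse the string, then apply a Caesar shift of +5.
On coach: reverse → hcaoc; then shift: h+5=m, c+5=h, a+5=f, o+5=t, c+5=h.

mhfth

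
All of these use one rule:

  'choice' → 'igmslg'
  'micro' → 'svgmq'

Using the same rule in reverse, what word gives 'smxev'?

ratio

The output letters match the input read backwards, each shifted +4: choice reversed is eciohc. The word is reversed, then every letter is shifted forward by 4.
Reversing it on smxev: shift back: s−4=o, m−4=i, x−4=t, e−4=a, v−4=r → oitar; then reverse → ratio.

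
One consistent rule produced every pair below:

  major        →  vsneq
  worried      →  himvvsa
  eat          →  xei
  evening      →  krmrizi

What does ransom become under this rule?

Read the word backwards and shift each letter +4.
On ransom: reverse → mosnar; then shift: m+4=q, o+4=s, s+4=w, n+4=r, a+4=e, r+4=v.

qswrev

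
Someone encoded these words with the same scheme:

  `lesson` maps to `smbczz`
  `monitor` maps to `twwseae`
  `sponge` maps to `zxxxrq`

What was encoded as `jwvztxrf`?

compiler

In lesson: l→s is +7, e→m is +8, s→b is +9, s→c is +10 — the shift increases by 1 each position. The shift increases by 1 at each position, starting from +7: 7, 8, 9, ….
Reversing it on jwvztxrf: j−7=c, w−8=o, v−9=m, z−10=p, t−11=i, x−12=l, r−13=e, f−14=r.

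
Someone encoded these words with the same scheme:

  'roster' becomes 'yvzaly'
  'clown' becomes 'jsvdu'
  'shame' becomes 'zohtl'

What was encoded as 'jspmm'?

cliff

Compare letters: r→y is +7, o→v is +7, s→z is +7 — a constant shift. This is a Caesar cipher with shift 7.
Undoing it on jspmm: j−7=c, s−7=l, p−7=i, m−7=f, m−7=f.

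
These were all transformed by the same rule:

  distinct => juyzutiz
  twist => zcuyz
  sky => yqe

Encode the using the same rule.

The shift depends on letter class: consonant d→j is +6, but vowel i→u is +12. Two shifts are in play — +12 for a/e/i/o/u, +6 for every other letter.
Applying it to the: t(cons)+6=z, h(cons)+6=n, e(vowel)+12=q.

znq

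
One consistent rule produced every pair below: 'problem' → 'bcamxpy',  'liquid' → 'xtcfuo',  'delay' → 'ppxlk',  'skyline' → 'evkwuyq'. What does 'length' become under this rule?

Shifts by position in problem: pos 0: p→b (+12), pos 1: r→c (+11), pos 2: o→a (+12), pos 3: b→m (+11) — repeating every 2. It's a Vigenère-style cipher with numeric key [12,11]: position i shifts by key[i mod 2].
For length: l+12=x, e+11=p, n+12=z, g+11=r, t+12=f, h+11=s.

xpzrfs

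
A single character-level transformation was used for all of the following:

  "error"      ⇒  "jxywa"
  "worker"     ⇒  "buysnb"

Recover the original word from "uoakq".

pitch

The shift increases by 1 at each position, starting from +5: 5, 6, 7, ….
Reversing it on uoakq: u−5=p, o−6=i, a−7=t, k−8=c, q−9=h.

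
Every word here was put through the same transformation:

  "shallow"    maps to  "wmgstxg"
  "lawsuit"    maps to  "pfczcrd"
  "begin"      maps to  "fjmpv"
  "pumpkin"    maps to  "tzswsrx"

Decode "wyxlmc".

street

In shallow: s→w is +4, h→m is +5, a→g is +6, l→s is +7 — the shift increases by 1 each position. Each letter shifts forward by (position + 4), i.e. 4, 5, 6, … — the shift grows by one for each successive letter.
Decoding wyxlmc: w−4=s, y−5=t, x−6=r, l−7=e, m−8=e, c−9=t.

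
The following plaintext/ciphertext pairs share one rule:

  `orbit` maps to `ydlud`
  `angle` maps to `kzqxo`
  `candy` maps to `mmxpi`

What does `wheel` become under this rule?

gtoqv

Shifts by position in orbit: pos 0: o→y (+10), pos 1: r→d (+12), pos 2: b→l (+10), pos 3: i→u (+12) — repeating every 2. A repeating key of period 2 is used — shifts +10, +12 over and over.
On wheel: w+10=g, h+12=t, e+10=o, e+12=q, l+10=v.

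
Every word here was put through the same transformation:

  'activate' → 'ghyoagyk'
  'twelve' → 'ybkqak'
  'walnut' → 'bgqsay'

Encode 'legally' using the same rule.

qklgqqd

The shift depends on letter class: consonant c→h is +5, but vowel a→g is +6. Two shifts are in play — +6 for a/e/i/o/u, +5 for every other letter.
For legally: l(cons)+5=q, e(vowel)+6=k, g(cons)+5=l, a(vowel)+6=g, l(cons)+5=q, l(cons)+5=q, y(cons)+5=d.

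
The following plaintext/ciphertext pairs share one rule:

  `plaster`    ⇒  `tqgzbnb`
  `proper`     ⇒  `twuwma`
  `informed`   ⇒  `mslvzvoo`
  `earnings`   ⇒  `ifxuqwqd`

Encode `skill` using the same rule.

wpost

In plaster: p→t is +4, l→q is +5, a→g is +6, s→z is +7 — the shift increases by 1 each position. Each letter shifts forward by (position + 4), i.e. 4, 5, 6, … — the shift grows by one for each successive letter.
For skill: s+4=w, k+5=p, i+6=o, l+7=s, l+8=t.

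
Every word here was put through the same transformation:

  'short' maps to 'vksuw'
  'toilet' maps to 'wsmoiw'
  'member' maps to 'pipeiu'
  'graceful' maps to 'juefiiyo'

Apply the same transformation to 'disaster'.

gmvevwiu

The shift depends on letter class: consonant s→v is +3, but vowel o→s is +4. Two shifts are in play — +4 for a/e/i/o/u, +3 for every other letter.
On disaster: d(cons)+3=g, i(vowel)+4=m, s(cons)+3=v, a(vowel)+4=e, s(cons)+3=v, t(cons)+3=w, e(vowel)+4=i, r(cons)+3=u.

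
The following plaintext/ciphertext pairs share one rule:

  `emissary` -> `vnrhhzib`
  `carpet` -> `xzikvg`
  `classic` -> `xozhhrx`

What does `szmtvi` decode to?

hanger

Each pair mirrors across the alphabet (e↔v, m↔n, i↔r): positions sum to 25. This is the alphabet-reversal cipher (Atbash): a becomes z, b becomes y, etc.
Undoing it on szmtvi: s↔h, z↔a, m↔n, t↔g, v↔e, i↔r.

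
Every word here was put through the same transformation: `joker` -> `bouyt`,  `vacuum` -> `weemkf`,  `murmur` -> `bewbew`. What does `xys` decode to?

ion

The output letters match the input read backwards, each shifted +10: joker reversed is rekoj. The word is reversed, then every letter is shifted forward by 10.
Undoing it on xys: shift back: x−10=n, y−10=o, s−10=i → noi; then reverse → ion.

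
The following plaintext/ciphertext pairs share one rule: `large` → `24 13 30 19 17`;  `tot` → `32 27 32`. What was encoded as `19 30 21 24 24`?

l is letter #12 and maps to 24: an offset of 12. Letters become their 1-based position plus 12 (so a→13, b→14, …).
Undoing it on 19 30 21 24 24: 19→(19−12)÷1=7=g, 30→(30−12)÷1=18=r, 21→(21−12)÷1=9=i, 24→(24−12)÷1=12=l, 24→(24−12)÷1=12=l.

grill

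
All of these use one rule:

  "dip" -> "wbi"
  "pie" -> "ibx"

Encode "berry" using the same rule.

uxkkr

This is a Caesar cipher with shift 19.
For berry: b+19=u, e+19=x, r+19=k, r+19=k, y+19=r.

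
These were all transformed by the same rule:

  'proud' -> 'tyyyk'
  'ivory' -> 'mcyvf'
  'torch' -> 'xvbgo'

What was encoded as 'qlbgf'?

Shifts by position in proud: pos 0: p→t (+4), pos 1: r→y (+7), pos 2: o→y (+10), pos 3: u→y (+4), pos 4: d→k (+7) — repeating every 3. A repeating key of period 3 is used — shifts +4, +7, +10 over and over.
Decoding qlbgf: q−4=m, l−7=e, b−10=r, g−4=c, f−7=y.

mercy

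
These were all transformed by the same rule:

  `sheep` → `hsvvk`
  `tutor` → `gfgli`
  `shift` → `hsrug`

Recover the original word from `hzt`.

sag

Each pair mirrors across the alphabet (s↔h, h↔s, e↔v): positions sum to 25. Each letter is replaced by its mirror in the alphabet: a↔z, b↔y, c↔x, and so on (the Atbash cipher).
Decoding hzt: h↔s, z↔a, t↔g.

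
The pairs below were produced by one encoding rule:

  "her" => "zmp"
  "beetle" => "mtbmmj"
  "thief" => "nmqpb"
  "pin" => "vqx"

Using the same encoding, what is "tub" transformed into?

Read the word backwards and shift each letter +8.
On tub: reverse → but; then shift: b+8=j, u+8=c, t+8=b.

jcb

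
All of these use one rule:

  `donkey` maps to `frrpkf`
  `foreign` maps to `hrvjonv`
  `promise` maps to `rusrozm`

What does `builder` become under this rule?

In donkey: d→f is +2, o→r is +3, n→r is +4, k→p is +5 — the shift increases by 1 each position. Each letter shifts forward by (position + 2), i.e. 2, 3, 4, … — the shift grows by one for each successive letter.
For builder: b+2=d, u+3=x, i+4=m, l+5=q, d+6=j, e+7=l, r+8=z.

dxmqjlz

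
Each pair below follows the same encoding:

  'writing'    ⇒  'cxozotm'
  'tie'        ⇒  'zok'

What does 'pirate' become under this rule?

Compare letters: w→c is +6, r→x is +6, i→o is +6 — a constant shift. Every letter moves 6 places later in the alphabet, wrapping around z→a.
Applying it to pirate: p+6=v, i+6=o, r+6=x, a+6=g, t+6=z, e+6=k.

voxgzk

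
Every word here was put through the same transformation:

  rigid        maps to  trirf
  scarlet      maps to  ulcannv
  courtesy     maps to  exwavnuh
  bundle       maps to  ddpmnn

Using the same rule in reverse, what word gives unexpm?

Shifts by position in rigid: pos 0: r→t (+2), pos 1: i→r (+9), pos 2: g→i (+2), pos 3: i→r (+9) — repeating every 2. A repeating key of period 2 is used — shifts +2, +9 over and over.
Undoing it on unexpm: u−2=s, n−9=e, e−2=c, x−9=o, p−2=n, m−9=d.

second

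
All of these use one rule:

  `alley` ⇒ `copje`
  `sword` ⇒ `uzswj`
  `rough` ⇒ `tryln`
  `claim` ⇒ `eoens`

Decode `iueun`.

In alley: a→c is +2, l→o is +3, l→p is +4, e→j is +5 — the shift increases by 1 each position. Each letter shifts forward by (position + 2), i.e. 2, 3, 4, … — the shift grows by one for each successive letter.
Reversing it on iueun: i−2=g, u−3=r, e−4=a, u−5=p, n−6=h.

graph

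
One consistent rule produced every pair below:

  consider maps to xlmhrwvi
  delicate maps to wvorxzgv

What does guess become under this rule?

tfvhh

Each pair mirrors across the alphabet (c↔x, o↔l, n↔m): positions sum to 25. This is the alphabet-reversal cipher (Atbash): a becomes z, b becomes y, etc.
For guess: g↔t, u↔f, e↔v, s↔h, s↔h.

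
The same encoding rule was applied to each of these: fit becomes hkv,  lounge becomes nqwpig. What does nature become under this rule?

It's a constant shift of +2 (ROT2).
For nature: n+2=p, a+2=c, t+2=v, u+2=w, r+2=t, e+2=g.

pcvwtg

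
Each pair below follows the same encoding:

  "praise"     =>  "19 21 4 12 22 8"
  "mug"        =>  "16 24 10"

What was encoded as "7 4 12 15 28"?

p is letter #16 and maps to 19: an offset of 3. Each letter is replaced by its alphabet position (a=1..z=26) + 3.
Reversing it on 7 4 12 15 28: 7→(7−3)÷1=4=d, 4→(4−3)÷1=1=a, 12→(12−3)÷1=9=i, 15→(15−3)÷1=12=l, 28→(28−3)÷1=25=y.

daily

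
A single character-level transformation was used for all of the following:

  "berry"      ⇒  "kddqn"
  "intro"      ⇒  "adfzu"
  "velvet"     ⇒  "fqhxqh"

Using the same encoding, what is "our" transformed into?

dga

The output letters match the input read backwards, each shifted +12: berry reversed is yrreb. Two steps: reverse the string, then apply a Caesar shift of +12.
Applying it to our: reverse → ruo; then shift: r+12=d, u+12=g, o+12=a.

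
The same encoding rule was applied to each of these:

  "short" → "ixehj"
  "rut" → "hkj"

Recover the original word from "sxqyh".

chair

Compare letters: s→i is +16, h→x is +16, o→e is +16 — a constant shift. It's a constant shift of +16 (ROT16).
Reversing it on sxqyh: s−16=c, x−16=h, q−16=a, y−16=i, h−16=r.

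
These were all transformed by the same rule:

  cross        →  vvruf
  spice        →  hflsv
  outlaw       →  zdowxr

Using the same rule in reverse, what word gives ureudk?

The output letters match the input read backwards, each shifted +3: cross reversed is ssorc. Read the word backwards and shift each letter +3.
Undoing it on ureudk: shift back: u−3=r, r−3=o, e−3=b, u−3=r, d−3=a, k−3=h → robrah; then reverse → harbor.

harbor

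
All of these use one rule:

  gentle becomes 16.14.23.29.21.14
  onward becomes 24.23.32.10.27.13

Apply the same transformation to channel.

Each letter is replaced by its alphabet position (a=1..z=26) + 9.
For channel: c=3→12, h=8→17, a=1→10, n=14→23, n=14→23, e=5→14, l=12→21.

12.17.10.23.23.14.21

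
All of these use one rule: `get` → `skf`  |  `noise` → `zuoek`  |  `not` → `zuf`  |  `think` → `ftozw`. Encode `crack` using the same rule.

The shift depends on letter class: consonant g→s is +12, but vowel e→k is +6. Two shifts are in play — +6 for a/e/i/o/u, +12 for every other letter.
On crack: c(cons)+12=o, r(cons)+12=d, a(vowel)+6=g, c(cons)+12=o, k(cons)+12=w.

odgow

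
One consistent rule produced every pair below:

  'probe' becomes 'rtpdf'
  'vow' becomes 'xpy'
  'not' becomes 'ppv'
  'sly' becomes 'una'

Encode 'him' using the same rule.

jjo

Two shifts are in play — +1 for a/e/i/o/u, +2 for every other letter.
Applying it to him: h(cons)+2=j, i(vowel)+1=j, m(cons)+2=o.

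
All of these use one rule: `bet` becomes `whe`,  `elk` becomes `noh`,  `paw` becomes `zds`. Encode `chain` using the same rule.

qldkf

Read the word backwards and shift each letter +3.
For chain: reverse → niahc; then shift: n+3=q, i+3=l, a+3=d, h+3=k, c+3=f.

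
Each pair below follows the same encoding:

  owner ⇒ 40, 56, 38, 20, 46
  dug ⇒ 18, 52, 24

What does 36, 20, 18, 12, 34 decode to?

medal

o(#15)→40 and w(#23)→56: differences scale by 2, so n = 2·pos + 10. Each letter becomes 2×(its alphabet position, a=1..z=26) + 10.
Reversing it on 36, 20, 18, 12, 34: 36→(36−10)÷2=13=m, 20→(20−10)÷2=5=e, 18→(18−10)÷2=4=d, 12→(12−10)÷2=1=a, 34→(34−10)÷2=12=l.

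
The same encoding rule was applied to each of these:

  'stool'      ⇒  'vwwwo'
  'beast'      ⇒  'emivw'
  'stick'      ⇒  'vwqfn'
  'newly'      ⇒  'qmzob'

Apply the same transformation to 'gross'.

The shift depends on letter class: consonant s→v is +3, but vowel o→w is +8. The rule splits by letter class: vowels +8, consonants +3.
Applying it to gross: g(cons)+3=j, r(cons)+3=u, o(vowel)+8=w, s(cons)+3=v, s(cons)+3=v.

juwvv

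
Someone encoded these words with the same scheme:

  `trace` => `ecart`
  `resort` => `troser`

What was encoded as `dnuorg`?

The word is simply reversed.
Reversing it on dnuorg: then reverse → ground.

ground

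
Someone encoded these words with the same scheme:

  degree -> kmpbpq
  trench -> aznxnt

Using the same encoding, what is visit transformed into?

cqbse

In degree: d→k is +7, e→m is +8, g→p is +9, r→b is +10 — the shift increases by 1 each position. Letter i (0-indexed) is shifted by i+7, so successive shifts are 7, 8, 9, ….
Applying it to visit: v+7=c, i+8=q, s+9=b, i+10=s, t+11=e.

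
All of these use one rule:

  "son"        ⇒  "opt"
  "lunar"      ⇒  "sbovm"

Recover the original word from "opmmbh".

The output letters match the input read backwards, each shifted +1: son reversed is nos. Two steps: reverse the string, then apply a Caesar shift of +1.
Reversing it on opmmbh: shift back: o−1=n, p−1=o, m−1=l, m−1=l, b−1=a, h−1=g → nollag; then reverse → gallon.

gallon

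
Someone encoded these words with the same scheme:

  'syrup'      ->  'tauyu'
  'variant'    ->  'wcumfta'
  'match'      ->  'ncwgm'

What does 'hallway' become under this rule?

In syrup: s→t is +1, y→a is +2, r→u is +3, u→y is +4 — the shift increases by 1 each position. Each letter shifts forward by (position + 1), i.e. 1, 2, 3, … — the shift grows by one for each successive letter.
On hallway: h+1=i, a+2=c, l+3=o, l+4=p, w+5=b, a+6=g, y+7=f.

icopbgf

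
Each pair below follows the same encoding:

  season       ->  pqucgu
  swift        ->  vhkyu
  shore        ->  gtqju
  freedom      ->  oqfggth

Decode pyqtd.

brown

The word is reversed, then every letter is shifted forward by 2.
Decoding pyqtd: shift back: p−2=n, y−2=w, q−2=o, t−2=r, d−2=b → nworb; then reverse → brown.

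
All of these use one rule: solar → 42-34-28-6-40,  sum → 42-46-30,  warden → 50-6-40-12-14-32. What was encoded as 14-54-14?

s(#19)→42 and o(#15)→34: differences scale by 2, so n = 2·pos + 4. Each letter becomes 2×(its alphabet position, a=1..z=26) + 4.
Decoding 14-54-14: 14→(14−4)÷2=5=e, 54→(54−4)÷2=25=y, 14→(14−4)÷2=5=e.

eye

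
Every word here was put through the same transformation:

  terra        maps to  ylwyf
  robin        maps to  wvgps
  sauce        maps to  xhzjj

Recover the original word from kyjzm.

fresh

Shifts by position in terra: pos 0: t→y (+5), pos 1: e→l (+7), pos 2: r→w (+5), pos 3: r→y (+7) — repeating every 2. The shifts repeat in a cycle of length 2: positions 0,1,… shift by +5, +7, then the pattern repeats.
Decoding kyjzm: k−5=f, y−7=r, j−5=e, z−7=s, m−5=h.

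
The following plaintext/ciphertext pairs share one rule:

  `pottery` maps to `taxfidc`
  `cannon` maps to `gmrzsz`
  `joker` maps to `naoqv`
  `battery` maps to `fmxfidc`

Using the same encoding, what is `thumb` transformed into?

xtyyf

It's a Vigenère-style cipher with numeric key [4,12]: position i shifts by key[i mod 2].
For thumb: t+4=x, h+12=t, u+4=y, m+12=y, b+4=f.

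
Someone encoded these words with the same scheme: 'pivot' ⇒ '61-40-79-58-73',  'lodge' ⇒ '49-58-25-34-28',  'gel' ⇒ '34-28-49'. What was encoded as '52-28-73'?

p(#16)→61 and i(#9)→40: differences scale by 3, so n = 3·pos + 13. Each letter becomes 3×(its alphabet position, a=1..z=26) + 13.
Decoding 52-28-73: 52→(52−13)÷3=13=m, 28→(28−13)÷3=5=e, 73→(73−13)÷3=20=t.

met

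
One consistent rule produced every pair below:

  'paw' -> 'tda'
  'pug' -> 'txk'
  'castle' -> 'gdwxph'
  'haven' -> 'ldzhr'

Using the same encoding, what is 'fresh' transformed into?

jvhwl

The rule splits by letter class: vowels +3, consonants +4.
For fresh: f(cons)+4=j, r(cons)+4=v, e(vowel)+3=h, s(cons)+4=w, h(cons)+4=l.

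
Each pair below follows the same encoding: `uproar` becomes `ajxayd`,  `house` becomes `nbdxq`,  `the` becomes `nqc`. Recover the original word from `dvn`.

emu

The output letters match the input read backwards, each shifted +9: uproar reversed is raorpu. The word is reversed, then every letter is shifted forward by 9.
Undoing it on dvn: shift back: d−9=u, v−9=m, n−9=e → ume; then reverse → emu.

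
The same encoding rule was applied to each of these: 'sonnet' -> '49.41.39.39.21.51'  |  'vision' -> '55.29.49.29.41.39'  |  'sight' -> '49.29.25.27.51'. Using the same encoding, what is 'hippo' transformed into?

s(#19)→49 and o(#15)→41: differences scale by 2, so n = 2·pos + 11. The formula is n = 2×(alphabet index, a=1) + 11.
Applying it to hippo: h=8→27, i=9→29, p=16→43, p=16→43, o=15→41.

27.29.43.43.41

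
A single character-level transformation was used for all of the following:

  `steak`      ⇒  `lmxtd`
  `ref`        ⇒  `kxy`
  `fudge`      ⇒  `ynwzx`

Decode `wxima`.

depth

Compare letters: s→l is +19, t→m is +19, e→x is +19 — a constant shift. It's a constant shift of +19 (ROT19).
Undoing it on wxima: w−19=d, x−19=e, i−19=p, m−19=t, a−19=h.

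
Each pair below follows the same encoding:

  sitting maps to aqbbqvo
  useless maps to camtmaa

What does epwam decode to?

whose

It's a constant shift of +8 (ROT8).
Decoding epwam: e−8=w, p−8=h, w−8=o, a−8=s, m−8=e.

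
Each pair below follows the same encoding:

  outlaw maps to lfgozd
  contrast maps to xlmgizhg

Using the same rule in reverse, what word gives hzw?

Letters are reflected about the middle of the alphabet (position → 25−position): Atbash.
Undoing it on hzw: h↔s, z↔a, w↔d.

sad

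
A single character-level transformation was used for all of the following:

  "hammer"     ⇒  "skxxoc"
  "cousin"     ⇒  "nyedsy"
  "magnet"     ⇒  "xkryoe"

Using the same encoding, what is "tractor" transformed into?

eckneyc

The shift depends on letter class: consonant h→s is +11, but vowel a→k is +10. Two shifts are in play — +10 for a/e/i/o/u, +11 for every other letter.
For tractor: t(cons)+11=e, r(cons)+11=c, a(vowel)+10=k, c(cons)+11=n, t(cons)+11=e, o(vowel)+10=y, r(cons)+11=c.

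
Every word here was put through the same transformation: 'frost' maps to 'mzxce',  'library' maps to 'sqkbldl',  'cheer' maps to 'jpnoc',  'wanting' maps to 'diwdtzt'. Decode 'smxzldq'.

leopard

In frost: f→m is +7, r→z is +8, o→x is +9, s→c is +10 — the shift increases by 1 each position. The shift increases by 1 at each position, starting from +7: 7, 8, 9, ….
Reversing it on smxzldq: s−7=l, m−8=e, x−9=o, z−10=p, l−11=a, d−12=r, q−13=d.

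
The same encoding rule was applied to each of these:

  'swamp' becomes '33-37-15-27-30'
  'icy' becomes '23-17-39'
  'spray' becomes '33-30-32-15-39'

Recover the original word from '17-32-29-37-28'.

crown

Letters become their 1-based position plus 14 (so a→15, b→16, …).
Undoing it on 17-32-29-37-28: 17→(17−14)÷1=3=c, 32→(32−14)÷1=18=r, 29→(29−14)÷1=15=o, 37→(37−14)÷1=23=w, 28→(28−14)÷1=14=n.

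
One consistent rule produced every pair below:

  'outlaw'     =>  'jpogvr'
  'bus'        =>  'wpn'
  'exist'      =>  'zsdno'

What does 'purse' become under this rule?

Compare letters: o→j is +21, u→p is +21, t→o is +21 — a constant shift. Each letter is shifted forward by 21 in the alphabet (a Caesar shift of +21).
Applying it to purse: p+21=k, u+21=p, r+21=m, s+21=n, e+21=z.

kpmnz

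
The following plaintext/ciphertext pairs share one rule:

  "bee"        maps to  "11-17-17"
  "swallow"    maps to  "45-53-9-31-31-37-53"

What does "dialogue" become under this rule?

The formula is n = 2×(alphabet index, a=1) + 7.
On dialogue: d=4→15, i=9→25, a=1→9, l=12→31, o=15→37, g=7→21, u=21→49, e=5→17.

15-25-9-31-37-21-49-17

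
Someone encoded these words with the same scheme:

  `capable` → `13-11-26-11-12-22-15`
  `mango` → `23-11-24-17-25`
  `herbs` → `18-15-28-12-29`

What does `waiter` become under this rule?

33-11-19-30-15-28

c is letter #3 and maps to 13: an offset of 10. Letters become their 1-based position plus 10 (so a→11, b→12, …).
On waiter: w=23→33, a=1→11, i=9→19, t=20→30, e=5→15, r=18→28.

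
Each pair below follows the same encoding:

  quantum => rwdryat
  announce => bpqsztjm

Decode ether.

dream

In quantum: q→r is +1, u→w is +2, a→d is +3, n→r is +4 — the shift increases by 1 each position. The shift increases by 1 at each position, starting from +1: 1, 2, 3, ….
Decoding ether: e−1=d, t−2=r, h−3=e, e−4=a, r−5=m.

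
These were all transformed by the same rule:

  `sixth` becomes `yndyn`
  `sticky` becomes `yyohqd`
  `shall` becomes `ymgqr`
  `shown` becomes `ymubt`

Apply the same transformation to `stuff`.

The shifts repeat in a cycle of length 2: positions 0,1,… shift by +6, +5, then the pattern repeats.
On stuff: s+6=y, t+5=y, u+6=a, f+5=k, f+6=l.

yyakl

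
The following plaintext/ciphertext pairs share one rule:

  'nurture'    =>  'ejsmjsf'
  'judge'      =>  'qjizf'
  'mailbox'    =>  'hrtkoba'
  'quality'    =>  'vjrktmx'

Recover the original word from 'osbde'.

n(13)→e(4) and u(20)→j(9) fit y≡23x+17 (mod 26); the inverse of 23 mod 26 is 17. Treating letters as 0–25, the rule is x ↦ 23x + 17 (mod 26).
Reversing it on osbde: o(14)→17·(14−17)≡1=b; s(18)→17·(18−17)≡17=r; b(1)→17·(1−17)≡14=o; d(3)→17·(3−17)≡22=w; e(4)→17·(4−17)≡13=n (all mod 26).

brown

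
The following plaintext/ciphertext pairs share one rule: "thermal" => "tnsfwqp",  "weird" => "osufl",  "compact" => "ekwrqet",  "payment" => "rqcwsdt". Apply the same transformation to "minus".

wudam

Each letter's alphabet position (a=0..z=25) is mapped through 7·x+16 mod 26 — an affine cipher.
On minus: m(12)→7·12+16≡22=w; i(8)→7·8+16≡20=u; n(13)→7·13+16≡3=d; u(20)→7·20+16≡0=a; s(18)→7·18+16≡12=m (all mod 26).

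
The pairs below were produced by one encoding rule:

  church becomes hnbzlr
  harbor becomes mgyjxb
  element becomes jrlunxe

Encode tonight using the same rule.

yuuqpre

Letter i (0-indexed) is shifted by i+5, so successive shifts are 5, 6, 7, ….
Applying it to tonight: t+5=y, o+6=u, n+7=u, i+8=q, g+9=p, h+10=r, t+11=e.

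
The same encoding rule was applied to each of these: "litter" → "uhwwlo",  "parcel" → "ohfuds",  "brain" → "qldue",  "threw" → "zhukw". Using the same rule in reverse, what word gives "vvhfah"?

The output letters match the input read backwards, each shifted +3: litter reversed is rettil. Read the word backwards and shift each letter +3.
Reversing it on vvhfah: shift back: v−3=s, v−3=s, h−3=e, f−3=c, a−3=x, h−3=e → ssecxe; then reverse → excess.

excess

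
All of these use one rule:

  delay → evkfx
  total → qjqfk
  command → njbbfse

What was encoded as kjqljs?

d(3)→e(4) and e(4)→v(21) fit y≡17x+5 (mod 26); the inverse of 17 mod 26 is 23. Treating letters as 0–25, the rule is x ↦ 17x + 5 (mod 26).
Undoing it on kjqljs: k(10)→23·(10−5)≡11=l; j(9)→23·(9−5)≡14=o; q(16)→23·(16−5)≡19=t; l(11)→23·(11−5)≡8=i; j(9)→23·(9−5)≡14=o; s(18)→23·(18−5)≡13=n (all mod 26).

lotion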